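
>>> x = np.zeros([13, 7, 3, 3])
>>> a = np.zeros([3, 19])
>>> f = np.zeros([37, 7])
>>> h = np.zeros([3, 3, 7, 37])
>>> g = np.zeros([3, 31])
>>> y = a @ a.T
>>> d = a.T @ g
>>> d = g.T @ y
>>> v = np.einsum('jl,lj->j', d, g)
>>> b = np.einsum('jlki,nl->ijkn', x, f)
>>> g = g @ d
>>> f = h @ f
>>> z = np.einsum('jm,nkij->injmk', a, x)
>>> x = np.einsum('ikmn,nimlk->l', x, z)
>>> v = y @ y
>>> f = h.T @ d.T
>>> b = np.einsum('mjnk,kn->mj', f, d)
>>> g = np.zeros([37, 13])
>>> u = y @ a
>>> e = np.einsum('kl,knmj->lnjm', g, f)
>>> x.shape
(19,)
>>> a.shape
(3, 19)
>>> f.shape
(37, 7, 3, 31)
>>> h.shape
(3, 3, 7, 37)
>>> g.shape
(37, 13)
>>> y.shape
(3, 3)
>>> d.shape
(31, 3)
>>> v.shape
(3, 3)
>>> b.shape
(37, 7)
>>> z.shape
(3, 13, 3, 19, 7)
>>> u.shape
(3, 19)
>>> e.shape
(13, 7, 31, 3)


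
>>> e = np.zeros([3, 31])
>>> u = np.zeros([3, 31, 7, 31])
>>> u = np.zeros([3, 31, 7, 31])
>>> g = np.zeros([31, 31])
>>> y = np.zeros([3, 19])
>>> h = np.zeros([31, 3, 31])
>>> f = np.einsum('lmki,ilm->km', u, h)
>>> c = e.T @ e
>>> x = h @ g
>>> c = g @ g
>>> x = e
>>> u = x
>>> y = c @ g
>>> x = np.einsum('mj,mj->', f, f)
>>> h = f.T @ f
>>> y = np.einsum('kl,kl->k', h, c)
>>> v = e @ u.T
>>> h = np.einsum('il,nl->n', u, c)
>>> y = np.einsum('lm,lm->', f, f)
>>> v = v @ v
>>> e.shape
(3, 31)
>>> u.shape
(3, 31)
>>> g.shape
(31, 31)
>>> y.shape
()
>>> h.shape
(31,)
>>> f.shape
(7, 31)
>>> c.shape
(31, 31)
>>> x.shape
()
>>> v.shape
(3, 3)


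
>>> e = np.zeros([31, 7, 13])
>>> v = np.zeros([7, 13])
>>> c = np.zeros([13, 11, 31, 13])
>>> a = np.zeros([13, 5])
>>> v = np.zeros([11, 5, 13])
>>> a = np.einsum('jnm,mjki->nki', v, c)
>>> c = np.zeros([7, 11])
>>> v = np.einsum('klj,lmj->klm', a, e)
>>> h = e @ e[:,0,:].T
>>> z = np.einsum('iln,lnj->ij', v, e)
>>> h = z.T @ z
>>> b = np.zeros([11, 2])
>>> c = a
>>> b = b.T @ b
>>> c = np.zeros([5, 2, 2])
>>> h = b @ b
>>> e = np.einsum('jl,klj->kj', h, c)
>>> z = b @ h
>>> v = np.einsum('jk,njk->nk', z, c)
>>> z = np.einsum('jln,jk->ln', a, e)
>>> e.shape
(5, 2)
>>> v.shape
(5, 2)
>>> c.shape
(5, 2, 2)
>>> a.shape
(5, 31, 13)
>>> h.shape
(2, 2)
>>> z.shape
(31, 13)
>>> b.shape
(2, 2)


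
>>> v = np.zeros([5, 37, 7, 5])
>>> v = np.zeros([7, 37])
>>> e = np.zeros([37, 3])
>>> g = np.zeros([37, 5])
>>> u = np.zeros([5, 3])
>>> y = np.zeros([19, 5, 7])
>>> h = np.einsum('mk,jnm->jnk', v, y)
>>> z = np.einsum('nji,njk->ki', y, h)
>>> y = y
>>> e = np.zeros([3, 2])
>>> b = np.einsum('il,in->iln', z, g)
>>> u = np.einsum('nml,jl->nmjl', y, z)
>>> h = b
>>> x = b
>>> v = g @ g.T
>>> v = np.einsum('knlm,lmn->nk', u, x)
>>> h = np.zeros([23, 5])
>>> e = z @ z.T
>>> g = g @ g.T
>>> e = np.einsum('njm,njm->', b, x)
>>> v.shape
(5, 19)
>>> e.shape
()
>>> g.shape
(37, 37)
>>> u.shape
(19, 5, 37, 7)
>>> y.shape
(19, 5, 7)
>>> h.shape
(23, 5)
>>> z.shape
(37, 7)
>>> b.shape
(37, 7, 5)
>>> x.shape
(37, 7, 5)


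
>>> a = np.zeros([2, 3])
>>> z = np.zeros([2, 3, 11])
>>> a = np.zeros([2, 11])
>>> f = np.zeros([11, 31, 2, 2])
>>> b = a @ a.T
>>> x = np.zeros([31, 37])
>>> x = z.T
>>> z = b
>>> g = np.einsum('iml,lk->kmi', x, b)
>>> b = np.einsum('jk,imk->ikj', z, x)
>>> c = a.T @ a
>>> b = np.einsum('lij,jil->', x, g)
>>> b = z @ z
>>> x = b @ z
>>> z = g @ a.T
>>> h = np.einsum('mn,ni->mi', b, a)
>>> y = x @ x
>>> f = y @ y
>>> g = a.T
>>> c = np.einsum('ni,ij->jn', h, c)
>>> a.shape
(2, 11)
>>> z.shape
(2, 3, 2)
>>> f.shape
(2, 2)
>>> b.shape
(2, 2)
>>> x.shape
(2, 2)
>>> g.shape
(11, 2)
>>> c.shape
(11, 2)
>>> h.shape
(2, 11)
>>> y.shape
(2, 2)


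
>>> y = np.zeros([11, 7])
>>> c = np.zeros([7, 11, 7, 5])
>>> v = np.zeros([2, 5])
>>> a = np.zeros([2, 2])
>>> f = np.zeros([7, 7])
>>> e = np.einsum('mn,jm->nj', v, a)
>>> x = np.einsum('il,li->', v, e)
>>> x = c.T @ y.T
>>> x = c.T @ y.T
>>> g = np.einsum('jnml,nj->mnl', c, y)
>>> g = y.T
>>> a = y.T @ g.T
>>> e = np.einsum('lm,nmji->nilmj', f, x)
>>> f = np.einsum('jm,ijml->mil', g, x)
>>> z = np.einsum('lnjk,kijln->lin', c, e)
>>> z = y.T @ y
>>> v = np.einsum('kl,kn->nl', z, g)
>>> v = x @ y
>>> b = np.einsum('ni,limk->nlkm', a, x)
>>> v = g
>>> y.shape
(11, 7)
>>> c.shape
(7, 11, 7, 5)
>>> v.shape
(7, 11)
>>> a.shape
(7, 7)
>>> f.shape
(11, 5, 11)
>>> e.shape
(5, 11, 7, 7, 11)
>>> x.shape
(5, 7, 11, 11)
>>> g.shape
(7, 11)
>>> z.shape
(7, 7)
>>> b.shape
(7, 5, 11, 11)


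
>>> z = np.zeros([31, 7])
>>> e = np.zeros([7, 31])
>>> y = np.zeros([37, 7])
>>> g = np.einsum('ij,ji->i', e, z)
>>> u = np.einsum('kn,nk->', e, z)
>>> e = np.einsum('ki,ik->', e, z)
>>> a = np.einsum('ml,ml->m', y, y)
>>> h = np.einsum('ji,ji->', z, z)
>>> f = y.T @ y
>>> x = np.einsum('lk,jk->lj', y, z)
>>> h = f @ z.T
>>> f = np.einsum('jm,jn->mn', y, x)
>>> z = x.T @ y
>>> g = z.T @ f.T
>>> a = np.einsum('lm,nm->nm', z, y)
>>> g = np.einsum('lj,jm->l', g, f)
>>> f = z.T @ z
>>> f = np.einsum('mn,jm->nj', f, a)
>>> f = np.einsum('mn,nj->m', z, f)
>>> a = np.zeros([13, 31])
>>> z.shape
(31, 7)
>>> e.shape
()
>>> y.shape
(37, 7)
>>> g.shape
(7,)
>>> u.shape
()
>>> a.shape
(13, 31)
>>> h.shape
(7, 31)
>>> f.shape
(31,)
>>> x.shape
(37, 31)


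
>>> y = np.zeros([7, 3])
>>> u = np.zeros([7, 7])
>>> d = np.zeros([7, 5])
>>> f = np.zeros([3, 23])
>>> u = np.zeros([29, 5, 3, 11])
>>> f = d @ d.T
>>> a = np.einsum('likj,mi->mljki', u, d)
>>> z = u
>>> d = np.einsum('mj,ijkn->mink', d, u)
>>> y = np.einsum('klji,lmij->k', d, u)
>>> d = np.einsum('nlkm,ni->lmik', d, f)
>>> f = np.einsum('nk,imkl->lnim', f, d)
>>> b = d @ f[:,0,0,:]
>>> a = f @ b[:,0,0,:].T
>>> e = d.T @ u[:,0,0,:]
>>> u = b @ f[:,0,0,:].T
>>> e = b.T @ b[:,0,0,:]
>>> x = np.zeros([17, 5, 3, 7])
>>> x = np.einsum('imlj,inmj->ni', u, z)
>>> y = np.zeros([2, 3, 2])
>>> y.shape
(2, 3, 2)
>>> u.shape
(29, 3, 7, 11)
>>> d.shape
(29, 3, 7, 11)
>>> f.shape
(11, 7, 29, 3)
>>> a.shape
(11, 7, 29, 29)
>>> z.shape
(29, 5, 3, 11)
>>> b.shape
(29, 3, 7, 3)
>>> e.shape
(3, 7, 3, 3)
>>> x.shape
(5, 29)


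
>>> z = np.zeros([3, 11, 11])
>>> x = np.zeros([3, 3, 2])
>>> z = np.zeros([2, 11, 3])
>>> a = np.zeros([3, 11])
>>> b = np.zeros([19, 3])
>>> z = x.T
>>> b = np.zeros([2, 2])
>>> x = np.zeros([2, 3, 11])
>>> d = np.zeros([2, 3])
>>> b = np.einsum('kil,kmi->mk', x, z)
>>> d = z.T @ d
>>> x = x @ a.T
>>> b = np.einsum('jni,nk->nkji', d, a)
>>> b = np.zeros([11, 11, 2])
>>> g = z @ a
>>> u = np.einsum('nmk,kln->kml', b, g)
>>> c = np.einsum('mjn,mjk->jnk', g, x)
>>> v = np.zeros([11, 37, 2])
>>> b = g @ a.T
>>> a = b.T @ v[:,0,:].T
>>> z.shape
(2, 3, 3)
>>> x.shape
(2, 3, 3)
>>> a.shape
(3, 3, 11)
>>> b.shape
(2, 3, 3)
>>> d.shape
(3, 3, 3)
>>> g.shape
(2, 3, 11)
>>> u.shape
(2, 11, 3)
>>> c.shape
(3, 11, 3)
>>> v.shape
(11, 37, 2)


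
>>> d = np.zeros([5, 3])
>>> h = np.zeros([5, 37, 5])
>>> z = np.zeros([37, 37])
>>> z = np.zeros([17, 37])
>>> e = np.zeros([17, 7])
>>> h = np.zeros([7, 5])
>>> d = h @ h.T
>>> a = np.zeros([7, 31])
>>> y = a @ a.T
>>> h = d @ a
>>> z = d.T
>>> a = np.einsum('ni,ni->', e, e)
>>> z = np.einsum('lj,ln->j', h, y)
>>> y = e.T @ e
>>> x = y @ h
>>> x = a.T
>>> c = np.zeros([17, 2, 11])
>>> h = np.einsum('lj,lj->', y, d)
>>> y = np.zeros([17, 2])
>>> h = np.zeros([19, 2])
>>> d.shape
(7, 7)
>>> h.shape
(19, 2)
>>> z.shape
(31,)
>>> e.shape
(17, 7)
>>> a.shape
()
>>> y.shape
(17, 2)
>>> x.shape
()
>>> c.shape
(17, 2, 11)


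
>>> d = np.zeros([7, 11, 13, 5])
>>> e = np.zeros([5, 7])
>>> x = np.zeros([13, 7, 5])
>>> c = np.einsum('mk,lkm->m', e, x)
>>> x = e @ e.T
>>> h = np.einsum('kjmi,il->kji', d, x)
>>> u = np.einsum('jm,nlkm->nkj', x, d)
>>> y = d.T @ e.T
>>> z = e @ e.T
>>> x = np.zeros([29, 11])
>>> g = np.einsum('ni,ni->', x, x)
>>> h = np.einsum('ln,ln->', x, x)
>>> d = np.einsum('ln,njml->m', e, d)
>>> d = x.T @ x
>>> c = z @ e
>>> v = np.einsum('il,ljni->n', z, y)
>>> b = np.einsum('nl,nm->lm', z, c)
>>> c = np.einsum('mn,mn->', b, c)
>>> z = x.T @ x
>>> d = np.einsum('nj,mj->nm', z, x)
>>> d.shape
(11, 29)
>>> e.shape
(5, 7)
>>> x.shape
(29, 11)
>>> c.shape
()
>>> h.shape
()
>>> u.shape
(7, 13, 5)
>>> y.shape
(5, 13, 11, 5)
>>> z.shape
(11, 11)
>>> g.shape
()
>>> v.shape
(11,)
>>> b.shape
(5, 7)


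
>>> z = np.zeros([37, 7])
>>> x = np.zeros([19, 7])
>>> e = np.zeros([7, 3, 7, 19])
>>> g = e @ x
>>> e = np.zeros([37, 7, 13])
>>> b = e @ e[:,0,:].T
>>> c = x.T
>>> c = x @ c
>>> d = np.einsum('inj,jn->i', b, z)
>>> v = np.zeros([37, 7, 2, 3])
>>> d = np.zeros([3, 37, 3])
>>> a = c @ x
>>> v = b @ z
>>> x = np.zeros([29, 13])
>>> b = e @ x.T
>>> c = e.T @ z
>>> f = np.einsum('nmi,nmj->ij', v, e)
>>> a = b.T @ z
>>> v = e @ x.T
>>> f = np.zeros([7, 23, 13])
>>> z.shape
(37, 7)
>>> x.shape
(29, 13)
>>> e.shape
(37, 7, 13)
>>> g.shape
(7, 3, 7, 7)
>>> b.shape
(37, 7, 29)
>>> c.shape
(13, 7, 7)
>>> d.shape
(3, 37, 3)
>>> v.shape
(37, 7, 29)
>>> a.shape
(29, 7, 7)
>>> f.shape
(7, 23, 13)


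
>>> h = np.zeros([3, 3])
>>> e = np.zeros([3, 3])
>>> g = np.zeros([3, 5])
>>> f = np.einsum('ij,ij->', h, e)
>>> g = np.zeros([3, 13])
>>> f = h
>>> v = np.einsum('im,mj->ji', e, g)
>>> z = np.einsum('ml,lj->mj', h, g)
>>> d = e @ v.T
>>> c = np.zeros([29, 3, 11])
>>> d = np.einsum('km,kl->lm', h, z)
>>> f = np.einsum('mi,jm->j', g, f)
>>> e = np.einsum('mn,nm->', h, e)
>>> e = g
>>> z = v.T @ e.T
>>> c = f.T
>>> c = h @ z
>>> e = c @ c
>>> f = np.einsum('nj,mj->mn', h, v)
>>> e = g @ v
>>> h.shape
(3, 3)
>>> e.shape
(3, 3)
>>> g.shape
(3, 13)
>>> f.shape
(13, 3)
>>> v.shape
(13, 3)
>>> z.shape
(3, 3)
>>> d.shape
(13, 3)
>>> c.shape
(3, 3)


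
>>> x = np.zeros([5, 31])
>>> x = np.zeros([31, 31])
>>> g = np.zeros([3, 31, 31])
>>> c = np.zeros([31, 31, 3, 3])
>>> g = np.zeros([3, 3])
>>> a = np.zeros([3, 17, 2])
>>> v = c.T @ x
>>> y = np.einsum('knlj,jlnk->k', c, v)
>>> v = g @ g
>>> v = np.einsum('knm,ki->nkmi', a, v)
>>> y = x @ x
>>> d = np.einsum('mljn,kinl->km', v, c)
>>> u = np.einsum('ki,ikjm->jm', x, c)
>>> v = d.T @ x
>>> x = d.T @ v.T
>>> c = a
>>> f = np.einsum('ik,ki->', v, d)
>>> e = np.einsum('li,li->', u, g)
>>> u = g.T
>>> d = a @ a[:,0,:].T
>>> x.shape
(17, 17)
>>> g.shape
(3, 3)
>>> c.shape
(3, 17, 2)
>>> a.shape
(3, 17, 2)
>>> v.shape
(17, 31)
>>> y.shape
(31, 31)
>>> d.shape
(3, 17, 3)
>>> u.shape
(3, 3)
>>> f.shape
()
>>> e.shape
()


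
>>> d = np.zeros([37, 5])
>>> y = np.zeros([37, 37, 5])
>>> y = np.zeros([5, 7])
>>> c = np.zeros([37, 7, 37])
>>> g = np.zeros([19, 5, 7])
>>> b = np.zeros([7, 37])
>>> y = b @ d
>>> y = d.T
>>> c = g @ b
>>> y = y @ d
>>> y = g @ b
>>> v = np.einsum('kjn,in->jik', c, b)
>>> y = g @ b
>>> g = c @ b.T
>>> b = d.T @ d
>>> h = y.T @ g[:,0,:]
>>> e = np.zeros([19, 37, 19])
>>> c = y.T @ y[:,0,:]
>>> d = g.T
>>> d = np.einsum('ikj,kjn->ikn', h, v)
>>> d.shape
(37, 5, 19)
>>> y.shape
(19, 5, 37)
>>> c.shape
(37, 5, 37)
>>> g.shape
(19, 5, 7)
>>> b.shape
(5, 5)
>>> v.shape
(5, 7, 19)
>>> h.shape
(37, 5, 7)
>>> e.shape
(19, 37, 19)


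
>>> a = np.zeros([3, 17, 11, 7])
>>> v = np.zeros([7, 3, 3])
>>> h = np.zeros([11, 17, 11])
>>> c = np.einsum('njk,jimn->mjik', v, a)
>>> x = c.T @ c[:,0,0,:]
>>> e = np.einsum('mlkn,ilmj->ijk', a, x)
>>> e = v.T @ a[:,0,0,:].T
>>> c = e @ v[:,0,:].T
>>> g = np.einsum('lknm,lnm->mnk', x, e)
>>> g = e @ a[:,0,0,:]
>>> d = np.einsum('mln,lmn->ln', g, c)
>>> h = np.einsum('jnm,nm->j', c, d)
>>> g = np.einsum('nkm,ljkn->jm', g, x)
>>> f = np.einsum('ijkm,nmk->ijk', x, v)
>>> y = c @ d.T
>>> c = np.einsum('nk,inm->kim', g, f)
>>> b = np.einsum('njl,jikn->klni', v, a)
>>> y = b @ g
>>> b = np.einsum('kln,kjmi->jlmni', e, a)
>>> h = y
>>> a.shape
(3, 17, 11, 7)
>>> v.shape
(7, 3, 3)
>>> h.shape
(11, 3, 7, 7)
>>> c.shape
(7, 3, 3)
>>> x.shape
(3, 17, 3, 3)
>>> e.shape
(3, 3, 3)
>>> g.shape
(17, 7)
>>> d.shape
(3, 7)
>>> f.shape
(3, 17, 3)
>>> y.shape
(11, 3, 7, 7)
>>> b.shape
(17, 3, 11, 3, 7)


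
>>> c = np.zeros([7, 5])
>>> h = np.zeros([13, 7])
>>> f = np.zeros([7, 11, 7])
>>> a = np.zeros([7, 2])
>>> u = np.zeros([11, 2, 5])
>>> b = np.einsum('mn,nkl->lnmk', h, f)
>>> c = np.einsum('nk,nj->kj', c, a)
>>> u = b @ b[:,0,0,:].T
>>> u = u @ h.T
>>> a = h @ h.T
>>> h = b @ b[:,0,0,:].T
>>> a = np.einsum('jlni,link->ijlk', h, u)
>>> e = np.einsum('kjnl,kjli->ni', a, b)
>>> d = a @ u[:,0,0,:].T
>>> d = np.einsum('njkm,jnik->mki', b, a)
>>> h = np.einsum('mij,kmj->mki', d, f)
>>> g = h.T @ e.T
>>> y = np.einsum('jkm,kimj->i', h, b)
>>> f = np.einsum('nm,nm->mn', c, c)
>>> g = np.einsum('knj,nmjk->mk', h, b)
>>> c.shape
(5, 2)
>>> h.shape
(11, 7, 13)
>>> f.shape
(2, 5)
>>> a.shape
(7, 7, 7, 13)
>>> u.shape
(7, 7, 13, 13)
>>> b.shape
(7, 7, 13, 11)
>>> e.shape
(7, 11)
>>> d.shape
(11, 13, 7)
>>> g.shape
(7, 11)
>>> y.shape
(7,)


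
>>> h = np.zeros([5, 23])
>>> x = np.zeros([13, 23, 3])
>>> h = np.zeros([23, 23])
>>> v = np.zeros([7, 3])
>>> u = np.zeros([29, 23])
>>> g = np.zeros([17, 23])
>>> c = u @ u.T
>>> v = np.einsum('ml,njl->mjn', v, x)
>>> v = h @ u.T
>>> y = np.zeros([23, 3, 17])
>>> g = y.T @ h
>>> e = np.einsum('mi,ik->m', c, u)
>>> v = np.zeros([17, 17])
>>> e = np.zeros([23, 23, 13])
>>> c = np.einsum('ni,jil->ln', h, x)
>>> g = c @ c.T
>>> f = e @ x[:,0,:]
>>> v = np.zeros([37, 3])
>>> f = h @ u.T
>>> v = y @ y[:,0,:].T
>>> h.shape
(23, 23)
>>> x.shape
(13, 23, 3)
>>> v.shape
(23, 3, 23)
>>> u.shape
(29, 23)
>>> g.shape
(3, 3)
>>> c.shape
(3, 23)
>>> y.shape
(23, 3, 17)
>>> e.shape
(23, 23, 13)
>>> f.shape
(23, 29)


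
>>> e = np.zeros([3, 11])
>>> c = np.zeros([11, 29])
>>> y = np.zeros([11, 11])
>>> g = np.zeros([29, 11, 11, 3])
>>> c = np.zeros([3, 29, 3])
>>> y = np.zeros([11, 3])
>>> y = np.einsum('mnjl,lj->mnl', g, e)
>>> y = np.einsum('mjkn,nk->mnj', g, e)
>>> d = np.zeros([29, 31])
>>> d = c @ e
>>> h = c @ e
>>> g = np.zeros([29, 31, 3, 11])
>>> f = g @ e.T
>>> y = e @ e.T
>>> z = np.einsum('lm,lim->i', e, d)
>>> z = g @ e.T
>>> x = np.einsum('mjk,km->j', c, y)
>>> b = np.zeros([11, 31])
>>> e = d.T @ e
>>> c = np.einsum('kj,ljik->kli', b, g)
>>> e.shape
(11, 29, 11)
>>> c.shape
(11, 29, 3)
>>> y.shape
(3, 3)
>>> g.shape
(29, 31, 3, 11)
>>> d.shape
(3, 29, 11)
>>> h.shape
(3, 29, 11)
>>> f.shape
(29, 31, 3, 3)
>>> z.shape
(29, 31, 3, 3)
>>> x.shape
(29,)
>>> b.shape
(11, 31)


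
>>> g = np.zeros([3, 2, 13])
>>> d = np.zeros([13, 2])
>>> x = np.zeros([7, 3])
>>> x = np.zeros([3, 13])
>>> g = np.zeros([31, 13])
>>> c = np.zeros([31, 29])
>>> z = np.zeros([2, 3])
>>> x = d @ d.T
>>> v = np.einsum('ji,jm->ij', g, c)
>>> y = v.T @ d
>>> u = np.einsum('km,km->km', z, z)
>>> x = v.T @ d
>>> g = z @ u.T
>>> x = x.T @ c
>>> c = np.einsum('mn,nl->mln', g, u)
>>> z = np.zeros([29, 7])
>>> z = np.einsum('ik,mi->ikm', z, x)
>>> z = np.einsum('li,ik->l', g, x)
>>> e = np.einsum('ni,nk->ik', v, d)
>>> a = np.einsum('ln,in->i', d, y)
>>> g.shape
(2, 2)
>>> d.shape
(13, 2)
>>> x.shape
(2, 29)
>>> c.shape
(2, 3, 2)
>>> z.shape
(2,)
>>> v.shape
(13, 31)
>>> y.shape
(31, 2)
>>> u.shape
(2, 3)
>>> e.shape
(31, 2)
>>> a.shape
(31,)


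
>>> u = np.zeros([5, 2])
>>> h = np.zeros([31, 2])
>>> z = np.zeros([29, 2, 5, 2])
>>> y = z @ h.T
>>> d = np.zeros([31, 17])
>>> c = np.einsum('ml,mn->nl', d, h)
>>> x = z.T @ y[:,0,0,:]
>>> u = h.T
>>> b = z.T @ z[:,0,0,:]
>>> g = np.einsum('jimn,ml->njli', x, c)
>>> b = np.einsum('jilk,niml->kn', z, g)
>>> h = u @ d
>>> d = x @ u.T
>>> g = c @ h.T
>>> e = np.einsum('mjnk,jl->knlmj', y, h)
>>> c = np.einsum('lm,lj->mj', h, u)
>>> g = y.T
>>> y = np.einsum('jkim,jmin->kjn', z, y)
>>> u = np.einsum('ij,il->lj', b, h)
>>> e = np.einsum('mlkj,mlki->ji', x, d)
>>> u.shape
(17, 31)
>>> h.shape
(2, 17)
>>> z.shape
(29, 2, 5, 2)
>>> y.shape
(2, 29, 31)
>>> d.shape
(2, 5, 2, 2)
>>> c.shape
(17, 31)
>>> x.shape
(2, 5, 2, 31)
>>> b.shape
(2, 31)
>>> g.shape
(31, 5, 2, 29)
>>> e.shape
(31, 2)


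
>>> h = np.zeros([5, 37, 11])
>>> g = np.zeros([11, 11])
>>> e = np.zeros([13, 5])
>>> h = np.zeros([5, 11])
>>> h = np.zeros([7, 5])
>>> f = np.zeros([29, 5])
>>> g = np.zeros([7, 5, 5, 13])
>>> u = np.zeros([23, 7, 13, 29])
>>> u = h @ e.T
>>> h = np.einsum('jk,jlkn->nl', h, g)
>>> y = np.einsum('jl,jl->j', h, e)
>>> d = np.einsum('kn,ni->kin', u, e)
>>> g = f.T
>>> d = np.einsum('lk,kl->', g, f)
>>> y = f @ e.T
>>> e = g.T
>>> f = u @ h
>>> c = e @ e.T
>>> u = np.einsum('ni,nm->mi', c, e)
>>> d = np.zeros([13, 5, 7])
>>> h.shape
(13, 5)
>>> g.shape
(5, 29)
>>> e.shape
(29, 5)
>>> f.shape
(7, 5)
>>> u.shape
(5, 29)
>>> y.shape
(29, 13)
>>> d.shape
(13, 5, 7)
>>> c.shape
(29, 29)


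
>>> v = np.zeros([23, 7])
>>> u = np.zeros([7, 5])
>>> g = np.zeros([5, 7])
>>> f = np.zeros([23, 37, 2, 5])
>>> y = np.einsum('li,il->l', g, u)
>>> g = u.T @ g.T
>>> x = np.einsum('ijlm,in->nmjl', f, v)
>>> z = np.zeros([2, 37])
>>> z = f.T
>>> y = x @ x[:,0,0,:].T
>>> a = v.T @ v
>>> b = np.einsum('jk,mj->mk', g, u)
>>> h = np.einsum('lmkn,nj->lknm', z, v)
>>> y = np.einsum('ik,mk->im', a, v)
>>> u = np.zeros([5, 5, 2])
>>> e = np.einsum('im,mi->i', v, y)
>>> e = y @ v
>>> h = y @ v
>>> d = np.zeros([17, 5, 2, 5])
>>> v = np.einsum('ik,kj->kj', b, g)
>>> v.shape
(5, 5)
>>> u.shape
(5, 5, 2)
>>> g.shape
(5, 5)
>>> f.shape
(23, 37, 2, 5)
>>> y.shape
(7, 23)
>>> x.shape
(7, 5, 37, 2)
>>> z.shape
(5, 2, 37, 23)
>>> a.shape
(7, 7)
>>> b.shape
(7, 5)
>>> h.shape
(7, 7)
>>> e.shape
(7, 7)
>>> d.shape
(17, 5, 2, 5)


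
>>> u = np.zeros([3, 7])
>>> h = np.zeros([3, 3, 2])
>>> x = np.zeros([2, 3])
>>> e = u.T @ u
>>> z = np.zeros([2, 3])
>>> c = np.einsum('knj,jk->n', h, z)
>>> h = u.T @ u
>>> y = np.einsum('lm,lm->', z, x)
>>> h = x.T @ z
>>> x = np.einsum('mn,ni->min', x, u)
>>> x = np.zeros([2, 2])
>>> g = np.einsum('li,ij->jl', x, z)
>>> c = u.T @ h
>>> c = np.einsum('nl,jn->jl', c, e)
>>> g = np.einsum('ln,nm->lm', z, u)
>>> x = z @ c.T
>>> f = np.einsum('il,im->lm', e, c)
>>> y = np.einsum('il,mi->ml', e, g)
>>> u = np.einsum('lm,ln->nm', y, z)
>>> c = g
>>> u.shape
(3, 7)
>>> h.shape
(3, 3)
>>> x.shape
(2, 7)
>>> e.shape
(7, 7)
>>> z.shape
(2, 3)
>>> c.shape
(2, 7)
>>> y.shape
(2, 7)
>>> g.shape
(2, 7)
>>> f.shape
(7, 3)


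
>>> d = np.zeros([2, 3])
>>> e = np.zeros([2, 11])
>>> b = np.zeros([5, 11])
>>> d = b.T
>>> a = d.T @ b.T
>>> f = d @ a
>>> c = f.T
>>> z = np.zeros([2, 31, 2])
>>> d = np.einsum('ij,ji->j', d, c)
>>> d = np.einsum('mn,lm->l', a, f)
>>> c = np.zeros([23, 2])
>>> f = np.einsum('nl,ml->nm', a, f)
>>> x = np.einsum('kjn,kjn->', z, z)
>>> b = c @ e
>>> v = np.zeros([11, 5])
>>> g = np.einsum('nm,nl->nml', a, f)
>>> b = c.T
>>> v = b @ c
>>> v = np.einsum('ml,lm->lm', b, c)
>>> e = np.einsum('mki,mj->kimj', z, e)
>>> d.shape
(11,)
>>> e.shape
(31, 2, 2, 11)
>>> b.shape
(2, 23)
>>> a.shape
(5, 5)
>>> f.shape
(5, 11)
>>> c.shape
(23, 2)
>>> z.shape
(2, 31, 2)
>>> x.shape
()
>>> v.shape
(23, 2)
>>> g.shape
(5, 5, 11)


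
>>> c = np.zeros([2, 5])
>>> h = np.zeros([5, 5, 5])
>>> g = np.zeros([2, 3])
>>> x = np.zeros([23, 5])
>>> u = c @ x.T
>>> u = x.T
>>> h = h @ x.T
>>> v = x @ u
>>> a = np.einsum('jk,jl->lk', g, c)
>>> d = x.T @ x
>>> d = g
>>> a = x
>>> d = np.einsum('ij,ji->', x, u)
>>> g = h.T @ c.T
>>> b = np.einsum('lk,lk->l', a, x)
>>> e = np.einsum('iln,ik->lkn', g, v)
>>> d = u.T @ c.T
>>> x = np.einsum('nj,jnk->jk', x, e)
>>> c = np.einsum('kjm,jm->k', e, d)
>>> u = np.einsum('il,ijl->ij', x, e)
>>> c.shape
(5,)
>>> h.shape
(5, 5, 23)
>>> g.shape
(23, 5, 2)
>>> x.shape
(5, 2)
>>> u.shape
(5, 23)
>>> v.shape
(23, 23)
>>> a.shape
(23, 5)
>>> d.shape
(23, 2)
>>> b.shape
(23,)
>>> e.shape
(5, 23, 2)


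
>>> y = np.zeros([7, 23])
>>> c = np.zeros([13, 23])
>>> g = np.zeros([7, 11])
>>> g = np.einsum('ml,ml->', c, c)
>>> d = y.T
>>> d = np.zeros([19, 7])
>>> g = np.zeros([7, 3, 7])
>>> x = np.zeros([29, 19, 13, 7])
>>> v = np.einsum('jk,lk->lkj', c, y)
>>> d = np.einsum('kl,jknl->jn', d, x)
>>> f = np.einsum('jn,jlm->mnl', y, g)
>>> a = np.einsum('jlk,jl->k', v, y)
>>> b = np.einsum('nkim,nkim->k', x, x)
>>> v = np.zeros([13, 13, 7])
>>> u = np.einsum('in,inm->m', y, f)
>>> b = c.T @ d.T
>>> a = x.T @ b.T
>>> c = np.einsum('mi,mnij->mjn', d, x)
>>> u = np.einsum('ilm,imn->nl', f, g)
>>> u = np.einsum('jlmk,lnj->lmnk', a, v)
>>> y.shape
(7, 23)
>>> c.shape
(29, 7, 19)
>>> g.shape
(7, 3, 7)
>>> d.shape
(29, 13)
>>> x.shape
(29, 19, 13, 7)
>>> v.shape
(13, 13, 7)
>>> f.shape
(7, 23, 3)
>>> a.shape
(7, 13, 19, 23)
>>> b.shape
(23, 29)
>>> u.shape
(13, 19, 13, 23)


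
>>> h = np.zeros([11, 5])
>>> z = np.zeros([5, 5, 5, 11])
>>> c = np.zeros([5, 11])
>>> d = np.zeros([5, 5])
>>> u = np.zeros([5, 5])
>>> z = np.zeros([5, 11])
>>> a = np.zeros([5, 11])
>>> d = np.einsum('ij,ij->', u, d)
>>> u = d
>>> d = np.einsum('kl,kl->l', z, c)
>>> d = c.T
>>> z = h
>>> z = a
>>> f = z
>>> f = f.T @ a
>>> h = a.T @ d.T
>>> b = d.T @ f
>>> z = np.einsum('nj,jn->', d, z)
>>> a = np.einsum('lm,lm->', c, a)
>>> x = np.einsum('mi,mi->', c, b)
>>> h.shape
(11, 11)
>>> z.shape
()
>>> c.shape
(5, 11)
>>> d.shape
(11, 5)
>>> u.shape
()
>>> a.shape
()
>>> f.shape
(11, 11)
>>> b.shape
(5, 11)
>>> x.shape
()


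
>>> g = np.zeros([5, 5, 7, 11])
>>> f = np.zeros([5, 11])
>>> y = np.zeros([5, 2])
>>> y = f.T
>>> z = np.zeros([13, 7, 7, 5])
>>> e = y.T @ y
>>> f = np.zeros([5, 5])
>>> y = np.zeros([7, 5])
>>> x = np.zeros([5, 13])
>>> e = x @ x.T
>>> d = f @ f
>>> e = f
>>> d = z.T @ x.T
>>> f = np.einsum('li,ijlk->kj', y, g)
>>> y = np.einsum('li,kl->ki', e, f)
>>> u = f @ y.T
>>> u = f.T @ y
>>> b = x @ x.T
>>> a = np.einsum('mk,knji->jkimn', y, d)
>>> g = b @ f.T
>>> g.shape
(5, 11)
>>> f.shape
(11, 5)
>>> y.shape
(11, 5)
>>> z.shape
(13, 7, 7, 5)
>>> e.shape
(5, 5)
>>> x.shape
(5, 13)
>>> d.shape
(5, 7, 7, 5)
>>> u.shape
(5, 5)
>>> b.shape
(5, 5)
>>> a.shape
(7, 5, 5, 11, 7)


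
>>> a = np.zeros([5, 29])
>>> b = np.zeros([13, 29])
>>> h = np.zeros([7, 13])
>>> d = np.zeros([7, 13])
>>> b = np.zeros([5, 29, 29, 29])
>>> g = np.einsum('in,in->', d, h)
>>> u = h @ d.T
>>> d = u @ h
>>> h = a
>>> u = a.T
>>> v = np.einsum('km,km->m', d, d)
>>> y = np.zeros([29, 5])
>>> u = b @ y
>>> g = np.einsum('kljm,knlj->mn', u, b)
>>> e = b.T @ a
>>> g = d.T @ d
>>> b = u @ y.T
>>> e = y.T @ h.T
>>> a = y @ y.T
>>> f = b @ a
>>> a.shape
(29, 29)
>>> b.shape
(5, 29, 29, 29)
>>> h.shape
(5, 29)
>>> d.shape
(7, 13)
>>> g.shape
(13, 13)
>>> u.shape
(5, 29, 29, 5)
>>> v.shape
(13,)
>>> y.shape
(29, 5)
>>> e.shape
(5, 5)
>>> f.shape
(5, 29, 29, 29)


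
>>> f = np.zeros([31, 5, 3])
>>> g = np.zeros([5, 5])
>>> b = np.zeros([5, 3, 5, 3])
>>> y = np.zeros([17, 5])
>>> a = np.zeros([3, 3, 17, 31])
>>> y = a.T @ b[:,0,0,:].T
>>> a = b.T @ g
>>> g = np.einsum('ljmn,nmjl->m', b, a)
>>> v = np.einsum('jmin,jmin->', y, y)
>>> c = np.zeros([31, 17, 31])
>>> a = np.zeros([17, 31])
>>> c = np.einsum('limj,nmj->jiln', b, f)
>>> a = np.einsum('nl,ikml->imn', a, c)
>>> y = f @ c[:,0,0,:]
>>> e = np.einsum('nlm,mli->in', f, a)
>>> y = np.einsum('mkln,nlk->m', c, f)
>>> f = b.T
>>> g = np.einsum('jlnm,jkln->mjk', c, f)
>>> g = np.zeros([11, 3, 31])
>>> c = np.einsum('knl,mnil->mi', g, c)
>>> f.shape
(3, 5, 3, 5)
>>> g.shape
(11, 3, 31)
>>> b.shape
(5, 3, 5, 3)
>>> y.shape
(3,)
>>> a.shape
(3, 5, 17)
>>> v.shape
()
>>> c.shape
(3, 5)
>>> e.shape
(17, 31)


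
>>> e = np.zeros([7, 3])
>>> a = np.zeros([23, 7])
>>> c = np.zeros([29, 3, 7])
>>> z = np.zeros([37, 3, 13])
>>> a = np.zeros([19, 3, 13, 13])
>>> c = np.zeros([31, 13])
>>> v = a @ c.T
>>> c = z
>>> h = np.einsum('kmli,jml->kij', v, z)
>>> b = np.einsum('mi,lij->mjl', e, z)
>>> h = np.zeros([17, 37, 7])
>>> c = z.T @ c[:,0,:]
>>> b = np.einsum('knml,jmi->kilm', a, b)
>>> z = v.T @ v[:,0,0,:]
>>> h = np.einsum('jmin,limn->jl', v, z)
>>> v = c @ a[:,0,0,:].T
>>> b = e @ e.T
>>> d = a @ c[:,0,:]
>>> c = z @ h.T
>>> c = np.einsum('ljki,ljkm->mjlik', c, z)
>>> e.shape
(7, 3)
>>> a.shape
(19, 3, 13, 13)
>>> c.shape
(31, 13, 31, 19, 3)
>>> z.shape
(31, 13, 3, 31)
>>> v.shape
(13, 3, 19)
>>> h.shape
(19, 31)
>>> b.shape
(7, 7)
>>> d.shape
(19, 3, 13, 13)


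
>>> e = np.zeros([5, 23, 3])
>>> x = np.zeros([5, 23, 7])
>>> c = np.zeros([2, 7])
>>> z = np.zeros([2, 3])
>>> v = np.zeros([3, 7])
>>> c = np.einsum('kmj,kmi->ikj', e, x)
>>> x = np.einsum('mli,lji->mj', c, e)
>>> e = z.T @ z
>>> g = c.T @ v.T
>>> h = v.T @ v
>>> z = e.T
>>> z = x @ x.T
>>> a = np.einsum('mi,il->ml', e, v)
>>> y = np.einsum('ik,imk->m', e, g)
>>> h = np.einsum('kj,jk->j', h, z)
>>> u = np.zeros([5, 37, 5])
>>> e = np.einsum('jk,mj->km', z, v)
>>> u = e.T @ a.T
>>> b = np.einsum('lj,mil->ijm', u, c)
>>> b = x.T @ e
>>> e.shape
(7, 3)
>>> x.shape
(7, 23)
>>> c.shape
(7, 5, 3)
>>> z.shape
(7, 7)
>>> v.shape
(3, 7)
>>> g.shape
(3, 5, 3)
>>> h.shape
(7,)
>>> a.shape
(3, 7)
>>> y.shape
(5,)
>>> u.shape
(3, 3)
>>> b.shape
(23, 3)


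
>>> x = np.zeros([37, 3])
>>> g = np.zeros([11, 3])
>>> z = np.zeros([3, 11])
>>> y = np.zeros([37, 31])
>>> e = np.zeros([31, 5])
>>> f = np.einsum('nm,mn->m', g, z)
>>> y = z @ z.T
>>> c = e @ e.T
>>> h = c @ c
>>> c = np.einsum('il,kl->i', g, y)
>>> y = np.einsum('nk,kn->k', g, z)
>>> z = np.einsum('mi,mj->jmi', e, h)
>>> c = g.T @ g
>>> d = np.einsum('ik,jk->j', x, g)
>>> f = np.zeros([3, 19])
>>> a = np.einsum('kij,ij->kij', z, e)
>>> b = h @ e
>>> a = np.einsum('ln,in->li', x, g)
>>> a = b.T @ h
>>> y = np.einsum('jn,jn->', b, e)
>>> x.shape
(37, 3)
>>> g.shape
(11, 3)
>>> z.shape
(31, 31, 5)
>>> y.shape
()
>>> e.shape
(31, 5)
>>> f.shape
(3, 19)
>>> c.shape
(3, 3)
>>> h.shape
(31, 31)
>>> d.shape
(11,)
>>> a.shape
(5, 31)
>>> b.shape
(31, 5)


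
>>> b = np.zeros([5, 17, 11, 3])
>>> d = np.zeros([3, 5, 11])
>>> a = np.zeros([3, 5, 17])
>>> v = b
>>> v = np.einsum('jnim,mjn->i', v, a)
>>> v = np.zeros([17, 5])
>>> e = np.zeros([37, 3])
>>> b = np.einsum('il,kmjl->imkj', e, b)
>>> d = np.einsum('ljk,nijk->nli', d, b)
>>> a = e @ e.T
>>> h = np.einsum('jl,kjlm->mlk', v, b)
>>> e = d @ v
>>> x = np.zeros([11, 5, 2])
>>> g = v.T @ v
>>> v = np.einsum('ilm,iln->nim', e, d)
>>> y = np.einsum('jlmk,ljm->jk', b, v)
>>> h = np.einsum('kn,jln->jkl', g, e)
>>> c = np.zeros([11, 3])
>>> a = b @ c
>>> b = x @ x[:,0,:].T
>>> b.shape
(11, 5, 11)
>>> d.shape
(37, 3, 17)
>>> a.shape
(37, 17, 5, 3)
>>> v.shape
(17, 37, 5)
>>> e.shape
(37, 3, 5)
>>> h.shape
(37, 5, 3)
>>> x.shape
(11, 5, 2)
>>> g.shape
(5, 5)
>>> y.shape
(37, 11)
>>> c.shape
(11, 3)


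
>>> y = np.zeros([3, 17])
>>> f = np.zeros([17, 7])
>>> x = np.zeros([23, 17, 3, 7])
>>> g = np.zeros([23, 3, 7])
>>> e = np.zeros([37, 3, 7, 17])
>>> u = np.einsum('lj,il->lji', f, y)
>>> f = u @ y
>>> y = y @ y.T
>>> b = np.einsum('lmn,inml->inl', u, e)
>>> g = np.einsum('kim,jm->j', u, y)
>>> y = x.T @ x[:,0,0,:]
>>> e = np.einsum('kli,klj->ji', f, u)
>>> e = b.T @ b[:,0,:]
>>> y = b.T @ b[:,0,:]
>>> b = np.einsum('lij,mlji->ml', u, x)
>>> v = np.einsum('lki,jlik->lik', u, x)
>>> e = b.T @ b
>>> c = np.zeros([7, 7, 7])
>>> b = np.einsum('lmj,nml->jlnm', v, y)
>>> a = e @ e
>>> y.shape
(17, 3, 17)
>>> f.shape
(17, 7, 17)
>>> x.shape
(23, 17, 3, 7)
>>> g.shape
(3,)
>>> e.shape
(17, 17)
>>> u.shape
(17, 7, 3)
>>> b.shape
(7, 17, 17, 3)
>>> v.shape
(17, 3, 7)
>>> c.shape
(7, 7, 7)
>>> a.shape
(17, 17)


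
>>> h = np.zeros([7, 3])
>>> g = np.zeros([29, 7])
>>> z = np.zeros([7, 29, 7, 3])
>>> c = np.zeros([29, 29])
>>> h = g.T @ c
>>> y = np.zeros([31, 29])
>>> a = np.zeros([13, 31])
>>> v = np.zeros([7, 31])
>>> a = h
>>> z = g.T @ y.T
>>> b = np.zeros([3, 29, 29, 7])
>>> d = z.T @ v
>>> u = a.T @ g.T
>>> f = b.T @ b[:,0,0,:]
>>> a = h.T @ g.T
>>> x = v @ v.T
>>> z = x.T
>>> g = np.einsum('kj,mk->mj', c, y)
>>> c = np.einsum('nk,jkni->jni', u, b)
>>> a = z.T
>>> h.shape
(7, 29)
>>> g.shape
(31, 29)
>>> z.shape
(7, 7)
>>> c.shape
(3, 29, 7)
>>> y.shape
(31, 29)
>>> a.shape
(7, 7)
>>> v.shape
(7, 31)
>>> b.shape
(3, 29, 29, 7)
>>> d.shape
(31, 31)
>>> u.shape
(29, 29)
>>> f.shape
(7, 29, 29, 7)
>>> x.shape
(7, 7)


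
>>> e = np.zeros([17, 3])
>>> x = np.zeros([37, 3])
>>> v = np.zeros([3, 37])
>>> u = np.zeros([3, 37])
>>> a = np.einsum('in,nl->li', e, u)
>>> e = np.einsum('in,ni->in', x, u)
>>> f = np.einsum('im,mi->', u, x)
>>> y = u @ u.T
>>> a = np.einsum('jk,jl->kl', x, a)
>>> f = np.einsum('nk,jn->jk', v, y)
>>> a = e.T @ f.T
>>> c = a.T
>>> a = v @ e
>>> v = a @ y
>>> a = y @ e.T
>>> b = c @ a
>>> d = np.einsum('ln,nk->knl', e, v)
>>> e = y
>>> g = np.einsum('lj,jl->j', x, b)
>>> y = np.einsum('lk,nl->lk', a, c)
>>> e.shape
(3, 3)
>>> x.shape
(37, 3)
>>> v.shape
(3, 3)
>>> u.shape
(3, 37)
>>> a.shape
(3, 37)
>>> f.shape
(3, 37)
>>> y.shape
(3, 37)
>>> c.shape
(3, 3)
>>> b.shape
(3, 37)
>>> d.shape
(3, 3, 37)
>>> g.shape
(3,)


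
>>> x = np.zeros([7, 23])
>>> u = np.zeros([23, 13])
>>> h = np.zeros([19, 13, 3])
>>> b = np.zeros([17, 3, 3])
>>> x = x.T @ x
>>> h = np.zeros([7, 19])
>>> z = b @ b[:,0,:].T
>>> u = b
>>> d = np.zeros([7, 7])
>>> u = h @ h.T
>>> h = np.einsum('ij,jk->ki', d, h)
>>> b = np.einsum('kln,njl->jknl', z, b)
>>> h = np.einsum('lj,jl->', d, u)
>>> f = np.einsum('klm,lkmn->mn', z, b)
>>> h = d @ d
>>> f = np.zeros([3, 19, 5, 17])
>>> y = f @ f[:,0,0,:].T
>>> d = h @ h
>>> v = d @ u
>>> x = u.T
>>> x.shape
(7, 7)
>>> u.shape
(7, 7)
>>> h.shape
(7, 7)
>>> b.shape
(3, 17, 17, 3)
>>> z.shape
(17, 3, 17)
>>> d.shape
(7, 7)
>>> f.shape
(3, 19, 5, 17)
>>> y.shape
(3, 19, 5, 3)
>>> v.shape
(7, 7)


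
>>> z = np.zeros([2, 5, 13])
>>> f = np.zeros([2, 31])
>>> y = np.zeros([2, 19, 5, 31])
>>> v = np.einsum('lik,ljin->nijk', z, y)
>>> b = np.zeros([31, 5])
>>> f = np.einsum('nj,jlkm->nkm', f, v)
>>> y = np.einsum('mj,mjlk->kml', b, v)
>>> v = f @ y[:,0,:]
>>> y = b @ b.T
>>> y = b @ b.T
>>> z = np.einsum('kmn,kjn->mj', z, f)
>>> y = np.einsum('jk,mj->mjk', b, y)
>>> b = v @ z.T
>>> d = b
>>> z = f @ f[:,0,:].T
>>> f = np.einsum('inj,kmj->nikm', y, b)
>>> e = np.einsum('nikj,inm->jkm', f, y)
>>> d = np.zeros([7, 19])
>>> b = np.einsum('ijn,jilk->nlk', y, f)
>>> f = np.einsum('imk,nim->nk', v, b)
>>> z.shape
(2, 19, 2)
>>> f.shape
(5, 19)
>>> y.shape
(31, 31, 5)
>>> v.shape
(2, 19, 19)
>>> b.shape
(5, 2, 19)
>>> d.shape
(7, 19)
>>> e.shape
(19, 2, 5)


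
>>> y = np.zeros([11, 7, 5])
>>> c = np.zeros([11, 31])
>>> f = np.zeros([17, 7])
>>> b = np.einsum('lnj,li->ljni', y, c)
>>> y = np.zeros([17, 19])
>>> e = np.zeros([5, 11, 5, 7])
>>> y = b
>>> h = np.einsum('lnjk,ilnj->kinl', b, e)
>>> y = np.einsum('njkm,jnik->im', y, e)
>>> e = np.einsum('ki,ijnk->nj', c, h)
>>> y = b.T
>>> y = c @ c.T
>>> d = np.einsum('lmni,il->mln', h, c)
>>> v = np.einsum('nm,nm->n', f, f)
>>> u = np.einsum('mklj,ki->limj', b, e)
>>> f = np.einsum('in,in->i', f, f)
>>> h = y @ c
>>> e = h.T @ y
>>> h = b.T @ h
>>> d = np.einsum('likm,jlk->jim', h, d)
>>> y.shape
(11, 11)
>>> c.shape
(11, 31)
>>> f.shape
(17,)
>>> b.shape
(11, 5, 7, 31)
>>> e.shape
(31, 11)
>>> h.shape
(31, 7, 5, 31)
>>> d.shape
(5, 7, 31)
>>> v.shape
(17,)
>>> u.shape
(7, 5, 11, 31)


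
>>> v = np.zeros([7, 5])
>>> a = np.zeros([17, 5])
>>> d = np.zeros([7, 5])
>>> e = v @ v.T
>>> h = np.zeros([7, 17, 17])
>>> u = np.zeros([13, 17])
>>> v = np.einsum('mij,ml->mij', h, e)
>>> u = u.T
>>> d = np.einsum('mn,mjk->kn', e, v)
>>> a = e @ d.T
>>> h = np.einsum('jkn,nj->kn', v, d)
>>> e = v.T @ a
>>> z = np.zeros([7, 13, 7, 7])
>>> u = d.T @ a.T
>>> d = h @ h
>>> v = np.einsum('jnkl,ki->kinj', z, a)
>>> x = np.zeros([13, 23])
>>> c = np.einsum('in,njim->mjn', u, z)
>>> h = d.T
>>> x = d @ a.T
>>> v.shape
(7, 17, 13, 7)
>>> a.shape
(7, 17)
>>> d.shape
(17, 17)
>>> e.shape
(17, 17, 17)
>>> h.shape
(17, 17)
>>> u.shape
(7, 7)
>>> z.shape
(7, 13, 7, 7)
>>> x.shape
(17, 7)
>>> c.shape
(7, 13, 7)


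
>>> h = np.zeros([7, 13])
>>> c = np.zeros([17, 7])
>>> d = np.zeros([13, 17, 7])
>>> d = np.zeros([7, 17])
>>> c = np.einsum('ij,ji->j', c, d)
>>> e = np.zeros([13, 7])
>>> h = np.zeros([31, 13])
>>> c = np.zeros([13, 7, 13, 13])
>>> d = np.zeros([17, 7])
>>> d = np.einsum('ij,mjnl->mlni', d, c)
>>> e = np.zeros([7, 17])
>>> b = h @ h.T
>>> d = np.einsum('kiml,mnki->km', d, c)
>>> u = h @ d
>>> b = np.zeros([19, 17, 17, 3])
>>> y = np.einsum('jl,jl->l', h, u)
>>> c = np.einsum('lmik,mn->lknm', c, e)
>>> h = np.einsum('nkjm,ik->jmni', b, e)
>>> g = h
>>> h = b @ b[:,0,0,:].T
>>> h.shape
(19, 17, 17, 19)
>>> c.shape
(13, 13, 17, 7)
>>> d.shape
(13, 13)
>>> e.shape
(7, 17)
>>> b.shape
(19, 17, 17, 3)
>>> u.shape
(31, 13)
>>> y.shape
(13,)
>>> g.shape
(17, 3, 19, 7)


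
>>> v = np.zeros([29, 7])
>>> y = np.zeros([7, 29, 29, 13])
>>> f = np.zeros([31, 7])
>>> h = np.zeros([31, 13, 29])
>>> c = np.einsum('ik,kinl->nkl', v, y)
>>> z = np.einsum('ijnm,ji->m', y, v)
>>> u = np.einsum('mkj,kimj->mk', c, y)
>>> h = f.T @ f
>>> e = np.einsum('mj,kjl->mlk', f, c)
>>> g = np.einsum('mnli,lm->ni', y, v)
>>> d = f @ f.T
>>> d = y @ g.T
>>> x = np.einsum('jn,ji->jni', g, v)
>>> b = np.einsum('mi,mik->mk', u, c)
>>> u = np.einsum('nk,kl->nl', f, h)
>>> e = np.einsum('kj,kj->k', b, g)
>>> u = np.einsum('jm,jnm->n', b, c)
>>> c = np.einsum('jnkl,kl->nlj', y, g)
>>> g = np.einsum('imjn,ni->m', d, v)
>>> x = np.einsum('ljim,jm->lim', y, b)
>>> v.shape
(29, 7)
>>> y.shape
(7, 29, 29, 13)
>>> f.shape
(31, 7)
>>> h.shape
(7, 7)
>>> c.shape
(29, 13, 7)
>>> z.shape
(13,)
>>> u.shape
(7,)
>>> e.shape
(29,)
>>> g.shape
(29,)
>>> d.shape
(7, 29, 29, 29)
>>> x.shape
(7, 29, 13)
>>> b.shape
(29, 13)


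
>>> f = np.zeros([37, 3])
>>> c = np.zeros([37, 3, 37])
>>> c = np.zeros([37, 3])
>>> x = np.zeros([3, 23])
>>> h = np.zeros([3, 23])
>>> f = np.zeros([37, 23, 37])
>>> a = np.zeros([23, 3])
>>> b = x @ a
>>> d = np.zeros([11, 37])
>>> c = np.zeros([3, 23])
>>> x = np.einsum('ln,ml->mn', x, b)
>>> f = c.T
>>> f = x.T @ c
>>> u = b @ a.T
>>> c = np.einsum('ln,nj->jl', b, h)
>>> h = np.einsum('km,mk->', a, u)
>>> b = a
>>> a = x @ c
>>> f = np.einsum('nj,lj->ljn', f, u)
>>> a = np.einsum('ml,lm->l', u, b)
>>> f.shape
(3, 23, 23)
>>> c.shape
(23, 3)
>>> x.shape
(3, 23)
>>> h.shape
()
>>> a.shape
(23,)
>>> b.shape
(23, 3)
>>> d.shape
(11, 37)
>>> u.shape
(3, 23)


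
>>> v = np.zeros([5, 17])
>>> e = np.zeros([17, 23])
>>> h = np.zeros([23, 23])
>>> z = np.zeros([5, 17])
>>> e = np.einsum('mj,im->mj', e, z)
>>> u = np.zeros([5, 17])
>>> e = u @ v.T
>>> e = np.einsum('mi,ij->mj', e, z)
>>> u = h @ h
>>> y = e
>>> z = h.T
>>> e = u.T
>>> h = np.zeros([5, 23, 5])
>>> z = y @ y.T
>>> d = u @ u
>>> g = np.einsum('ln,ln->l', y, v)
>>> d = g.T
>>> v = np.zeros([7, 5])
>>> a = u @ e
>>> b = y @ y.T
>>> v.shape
(7, 5)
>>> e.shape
(23, 23)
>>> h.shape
(5, 23, 5)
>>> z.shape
(5, 5)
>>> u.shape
(23, 23)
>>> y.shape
(5, 17)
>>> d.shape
(5,)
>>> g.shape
(5,)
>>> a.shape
(23, 23)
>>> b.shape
(5, 5)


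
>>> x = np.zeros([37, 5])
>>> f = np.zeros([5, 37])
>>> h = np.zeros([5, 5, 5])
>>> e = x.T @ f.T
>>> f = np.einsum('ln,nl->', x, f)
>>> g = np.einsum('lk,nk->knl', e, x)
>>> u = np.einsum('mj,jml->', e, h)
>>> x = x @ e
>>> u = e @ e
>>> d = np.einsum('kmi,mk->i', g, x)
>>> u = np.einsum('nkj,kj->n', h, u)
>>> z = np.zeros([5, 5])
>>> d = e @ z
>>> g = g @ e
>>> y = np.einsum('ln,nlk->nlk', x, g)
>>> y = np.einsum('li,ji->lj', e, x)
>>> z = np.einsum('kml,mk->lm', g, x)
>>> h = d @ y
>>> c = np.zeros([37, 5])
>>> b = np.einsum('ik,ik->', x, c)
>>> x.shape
(37, 5)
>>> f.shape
()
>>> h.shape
(5, 37)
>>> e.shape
(5, 5)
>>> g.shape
(5, 37, 5)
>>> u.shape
(5,)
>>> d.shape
(5, 5)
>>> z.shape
(5, 37)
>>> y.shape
(5, 37)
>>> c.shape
(37, 5)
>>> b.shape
()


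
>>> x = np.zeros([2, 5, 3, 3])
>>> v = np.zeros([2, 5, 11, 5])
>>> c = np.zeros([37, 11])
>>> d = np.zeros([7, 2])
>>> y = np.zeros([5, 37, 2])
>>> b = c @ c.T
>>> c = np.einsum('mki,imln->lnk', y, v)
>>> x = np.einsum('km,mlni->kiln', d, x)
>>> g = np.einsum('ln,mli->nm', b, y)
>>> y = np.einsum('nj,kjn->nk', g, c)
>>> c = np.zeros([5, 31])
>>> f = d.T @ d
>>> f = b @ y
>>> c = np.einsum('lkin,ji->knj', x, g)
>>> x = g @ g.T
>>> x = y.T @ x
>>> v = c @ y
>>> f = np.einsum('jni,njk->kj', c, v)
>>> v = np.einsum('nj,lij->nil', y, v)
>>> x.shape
(11, 37)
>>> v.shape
(37, 3, 3)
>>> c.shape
(3, 3, 37)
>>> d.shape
(7, 2)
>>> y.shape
(37, 11)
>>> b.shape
(37, 37)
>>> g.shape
(37, 5)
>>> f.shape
(11, 3)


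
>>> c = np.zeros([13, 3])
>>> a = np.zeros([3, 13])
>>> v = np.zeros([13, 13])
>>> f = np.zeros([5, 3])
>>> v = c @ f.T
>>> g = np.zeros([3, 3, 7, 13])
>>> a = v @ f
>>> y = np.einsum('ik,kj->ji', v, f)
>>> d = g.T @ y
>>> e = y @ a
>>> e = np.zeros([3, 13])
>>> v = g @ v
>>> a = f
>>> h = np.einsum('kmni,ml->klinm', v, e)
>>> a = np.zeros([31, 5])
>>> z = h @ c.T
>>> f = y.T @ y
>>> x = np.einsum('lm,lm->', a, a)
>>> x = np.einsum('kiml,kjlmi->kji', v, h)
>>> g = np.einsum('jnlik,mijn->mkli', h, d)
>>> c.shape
(13, 3)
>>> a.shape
(31, 5)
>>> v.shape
(3, 3, 7, 5)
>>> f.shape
(13, 13)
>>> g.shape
(13, 3, 5, 7)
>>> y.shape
(3, 13)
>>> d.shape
(13, 7, 3, 13)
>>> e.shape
(3, 13)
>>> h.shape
(3, 13, 5, 7, 3)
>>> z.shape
(3, 13, 5, 7, 13)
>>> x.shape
(3, 13, 3)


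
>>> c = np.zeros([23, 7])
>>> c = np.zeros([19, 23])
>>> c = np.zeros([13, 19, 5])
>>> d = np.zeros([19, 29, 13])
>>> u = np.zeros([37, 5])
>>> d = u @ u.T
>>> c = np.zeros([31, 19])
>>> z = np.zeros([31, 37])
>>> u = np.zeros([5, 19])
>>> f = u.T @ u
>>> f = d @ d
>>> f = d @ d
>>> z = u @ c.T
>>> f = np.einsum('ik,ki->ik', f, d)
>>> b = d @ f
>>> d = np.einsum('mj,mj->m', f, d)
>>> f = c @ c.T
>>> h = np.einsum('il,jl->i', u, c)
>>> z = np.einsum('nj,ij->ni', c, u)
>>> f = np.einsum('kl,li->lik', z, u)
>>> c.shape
(31, 19)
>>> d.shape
(37,)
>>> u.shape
(5, 19)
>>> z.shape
(31, 5)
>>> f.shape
(5, 19, 31)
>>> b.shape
(37, 37)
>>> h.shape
(5,)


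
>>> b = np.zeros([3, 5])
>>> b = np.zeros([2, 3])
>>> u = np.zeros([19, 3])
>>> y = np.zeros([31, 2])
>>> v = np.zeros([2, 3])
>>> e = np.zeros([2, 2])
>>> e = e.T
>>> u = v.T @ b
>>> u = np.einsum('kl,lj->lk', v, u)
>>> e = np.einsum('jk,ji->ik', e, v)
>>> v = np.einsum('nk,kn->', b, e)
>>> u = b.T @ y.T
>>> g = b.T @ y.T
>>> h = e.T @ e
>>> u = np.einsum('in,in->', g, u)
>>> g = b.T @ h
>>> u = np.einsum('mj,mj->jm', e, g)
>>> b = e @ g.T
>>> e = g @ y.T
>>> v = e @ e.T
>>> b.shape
(3, 3)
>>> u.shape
(2, 3)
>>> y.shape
(31, 2)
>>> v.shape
(3, 3)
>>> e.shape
(3, 31)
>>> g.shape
(3, 2)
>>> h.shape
(2, 2)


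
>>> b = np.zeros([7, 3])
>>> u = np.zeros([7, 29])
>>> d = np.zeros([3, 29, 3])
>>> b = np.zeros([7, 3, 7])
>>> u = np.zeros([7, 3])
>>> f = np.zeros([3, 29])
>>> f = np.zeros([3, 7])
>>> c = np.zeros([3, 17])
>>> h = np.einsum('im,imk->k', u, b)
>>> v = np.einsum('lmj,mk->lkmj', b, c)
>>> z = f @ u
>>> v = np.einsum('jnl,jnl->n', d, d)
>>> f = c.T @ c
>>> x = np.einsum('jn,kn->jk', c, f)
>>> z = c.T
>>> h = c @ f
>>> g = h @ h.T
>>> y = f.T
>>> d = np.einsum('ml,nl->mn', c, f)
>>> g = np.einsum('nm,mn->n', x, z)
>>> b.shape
(7, 3, 7)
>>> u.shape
(7, 3)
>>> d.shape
(3, 17)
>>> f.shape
(17, 17)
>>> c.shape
(3, 17)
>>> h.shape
(3, 17)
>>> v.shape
(29,)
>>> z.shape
(17, 3)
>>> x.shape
(3, 17)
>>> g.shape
(3,)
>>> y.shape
(17, 17)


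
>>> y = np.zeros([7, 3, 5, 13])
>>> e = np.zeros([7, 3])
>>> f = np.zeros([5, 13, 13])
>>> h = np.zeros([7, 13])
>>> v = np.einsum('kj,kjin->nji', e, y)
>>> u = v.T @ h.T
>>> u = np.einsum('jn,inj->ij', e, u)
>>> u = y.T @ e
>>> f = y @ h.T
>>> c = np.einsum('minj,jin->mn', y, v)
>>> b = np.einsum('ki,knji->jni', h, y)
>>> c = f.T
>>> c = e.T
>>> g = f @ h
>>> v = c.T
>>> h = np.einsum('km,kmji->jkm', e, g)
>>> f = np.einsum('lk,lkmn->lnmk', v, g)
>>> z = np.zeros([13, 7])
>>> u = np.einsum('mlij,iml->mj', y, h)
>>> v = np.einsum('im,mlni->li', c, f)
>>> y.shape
(7, 3, 5, 13)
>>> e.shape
(7, 3)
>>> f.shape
(7, 13, 5, 3)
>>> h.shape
(5, 7, 3)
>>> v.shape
(13, 3)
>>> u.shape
(7, 13)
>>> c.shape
(3, 7)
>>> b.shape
(5, 3, 13)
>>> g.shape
(7, 3, 5, 13)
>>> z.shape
(13, 7)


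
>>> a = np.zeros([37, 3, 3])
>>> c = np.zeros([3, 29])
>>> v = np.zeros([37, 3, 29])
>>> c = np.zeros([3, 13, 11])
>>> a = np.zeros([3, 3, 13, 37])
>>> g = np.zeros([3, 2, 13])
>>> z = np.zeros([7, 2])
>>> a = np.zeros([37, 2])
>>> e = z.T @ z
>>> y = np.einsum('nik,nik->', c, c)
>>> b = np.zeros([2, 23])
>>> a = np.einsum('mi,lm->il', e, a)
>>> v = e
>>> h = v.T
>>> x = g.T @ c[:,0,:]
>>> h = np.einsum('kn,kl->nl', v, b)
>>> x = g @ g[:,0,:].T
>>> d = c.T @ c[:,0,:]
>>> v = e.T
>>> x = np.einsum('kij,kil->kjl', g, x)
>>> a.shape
(2, 37)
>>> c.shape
(3, 13, 11)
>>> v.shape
(2, 2)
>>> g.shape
(3, 2, 13)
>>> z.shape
(7, 2)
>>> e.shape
(2, 2)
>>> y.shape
()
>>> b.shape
(2, 23)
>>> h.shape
(2, 23)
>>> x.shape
(3, 13, 3)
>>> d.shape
(11, 13, 11)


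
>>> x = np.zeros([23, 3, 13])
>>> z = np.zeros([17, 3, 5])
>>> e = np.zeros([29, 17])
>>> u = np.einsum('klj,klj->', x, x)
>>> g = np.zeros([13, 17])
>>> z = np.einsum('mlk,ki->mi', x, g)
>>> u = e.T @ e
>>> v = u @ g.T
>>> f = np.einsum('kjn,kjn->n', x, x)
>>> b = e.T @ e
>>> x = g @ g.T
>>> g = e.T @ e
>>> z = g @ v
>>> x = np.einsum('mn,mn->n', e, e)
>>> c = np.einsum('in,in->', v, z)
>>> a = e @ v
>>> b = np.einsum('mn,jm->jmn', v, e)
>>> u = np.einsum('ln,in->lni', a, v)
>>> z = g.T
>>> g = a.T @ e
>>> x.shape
(17,)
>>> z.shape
(17, 17)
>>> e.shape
(29, 17)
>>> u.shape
(29, 13, 17)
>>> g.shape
(13, 17)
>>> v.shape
(17, 13)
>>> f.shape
(13,)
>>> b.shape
(29, 17, 13)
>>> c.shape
()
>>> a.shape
(29, 13)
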